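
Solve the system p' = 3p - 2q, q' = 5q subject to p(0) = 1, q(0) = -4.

p(t) = 4e^(5t) - 3e^(3t), q(t) = -4e^(5t)

Coefficient matrix A = [[3, -2], [0, 5]].
Characteristic polynomial det(A - λI) = λ^2 - 8λ + 15 = 0.
Eigenvalues λ = 3, 5.
For λ=3: (A-λI) row 1 is [0, -2], so an eigenvector is (-1, 0).
For λ=5: (A-λI) row 1 is [-2, -2], so an eigenvector is (1, -1).
General solution: K_1e^(3t)(-1,0) + K_2e^(5t)(1,-1).
Applying p(0)=1, q(0)=-4 gives K_1=3, K_2=4.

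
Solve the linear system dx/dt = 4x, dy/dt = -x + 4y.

Coefficient matrix A = [[4, 0], [-1, 4]].
Characteristic polynomial det(A - λI) = λ^2 - 8λ + 16 = 0.
Single eigenvalue λ = 4 with algebraic multiplicity 2.
Eigenvector v = (0,1); generalized eigenvector w with (A-λI)w=v is (-1,-3).
General solution: e^(4t)[c_1·v + c_2·(t·v + w)].

x(t) = -c_2e^(4t), y(t) = c_1e^(4t) + c_2te^(4t) - 3c_2e^(4t)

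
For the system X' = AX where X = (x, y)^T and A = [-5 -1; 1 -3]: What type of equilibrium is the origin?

stable improper node

A = [[-5,-1],[1,-3]]; det(A-λI) = λ^2 + 8λ + 16.
repeated λ = -4 with a single eigenvector.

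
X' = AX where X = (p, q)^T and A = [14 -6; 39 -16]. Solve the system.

p(t) = c_1e^(-t)sin(3t) - c_1e^(-t)cos(3t) - c_2e^(-t)sin(3t) - c_2e^(-t)cos(3t), q(t) = 2c_1e^(-t)sin(3t) - 3c_1e^(-t)cos(3t) - 3c_2e^(-t)sin(3t) - 2c_2e^(-t)cos(3t)

Coefficient matrix A = [[14, -6], [39, -16]].
Characteristic polynomial det(A - λI) = λ^2 + 2λ + 10 = 0.
Eigenvalues λ = -1 ± 3i (complex conjugate pair).
For λ=-1+3i: an eigenvector is (-1,-3) - i(1,2) = (-1 - i, -3 - 2i).
A real fundamental pair from Re and Im of e^((-1+3i)t)v: X_1 = e^(-t)(cos(3t)·(-1,-3) + sin(3t)·(1,2)), X_2 = e^(-t)(sin(3t)·(-1,-3) - cos(3t)·(1,2)).
General solution: c_1X_1 + c_2X_2.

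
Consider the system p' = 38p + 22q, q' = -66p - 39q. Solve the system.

p(t) = -2K_1e^(5t) - K_2e^(-6t), q(t) = 3K_1e^(5t) + 2K_2e^(-6t)

Coefficient matrix A = [[38, 22], [-66, -39]].
Characteristic polynomial det(A - λI) = λ^2 + λ - 30 = 0.
Eigenvalues λ = 5, -6.
For λ=5: (A-λI) row 1 is [33, 22], so an eigenvector is (-2, 3).
For λ=-6: (A-λI) row 1 is [44, 22], so an eigenvector is (-1, 2).
General solution: K_1e^(5t)(-2,3) + K_2e^(-6t)(-1,2).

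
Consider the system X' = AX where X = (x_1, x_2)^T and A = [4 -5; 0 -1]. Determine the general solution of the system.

Coefficient matrix A = [[4, -5], [0, -1]].
Characteristic polynomial det(A - λI) = λ^2 - 3λ - 4 = 0.
Eigenvalues λ = 4, -1.
For λ=4: (A-λI) row 1 is [0, -5], so an eigenvector is (1, 0).
For λ=-1: (A-λI) row 1 is [5, -5], so an eigenvector is (-1, -1).
General solution: c_1e^(4t)(1,0) + c_2e^(-t)(-1,-1).

x_1(t) = c_1e^(4t) - c_2e^(-t), x_2(t) = -c_2e^(-t)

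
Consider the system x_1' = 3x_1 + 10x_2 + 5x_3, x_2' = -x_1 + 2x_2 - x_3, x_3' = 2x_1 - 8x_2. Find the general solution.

x_1(t) = c_1e^(3t) - c_3e^(-2t), x_2(t) = c_1e^(3t) + c_2e^(4t), x_3(t) = -2c_1e^(3t) - 2c_2e^(4t) + c_3e^(-2t)

Coefficient matrix A = [[3, 10, 5], [-1, 2, -1], [2, -8, 0]].
det(A - λI) = 0 gives eigenvalues λ = 3, 4, -2.
For λ=3: eigenvector (1,1,-2).
For λ=4: eigenvector (0,1,-2).
For λ=-2: eigenvector (-1,0,1).
General solution: c_1e^(3t)(1,1,-2) + c_2e^(4t)(0,1,-2) + c_3e^(-2t)(-1,0,1).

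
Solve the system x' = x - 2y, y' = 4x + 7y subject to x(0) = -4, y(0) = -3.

x(t) = 7e^(5t) - 11e^(3t), y(t) = -14e^(5t) + 11e^(3t)

Coefficient matrix A = [[1, -2], [4, 7]].
Characteristic polynomial det(A - λI) = λ^2 - 8λ + 15 = 0.
Eigenvalues λ = 5, 3.
For λ=5: (A-λI) row 1 is [-4, -2], so an eigenvector is (-1, 2).
For λ=3: (A-λI) row 1 is [-2, -2], so an eigenvector is (-1, 1).
General solution: K_1e^(5t)(-1,2) + K_2e^(3t)(-1,1).
Applying x(0)=-4, y(0)=-3 gives K_1=-7, K_2=11.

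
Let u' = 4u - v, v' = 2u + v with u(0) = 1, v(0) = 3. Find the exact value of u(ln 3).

A = [[4,-1],[2,1]]; eigenvalues λ = 2, 3.
Eigenvectors: (1,2) for λ=2, (-1,-1) for λ=3.
From the initial condition, c_1 = 2, c_2 = 1.
u(ln 3) = (2)(3^2)(1) + (1)(3^3)(-1) = -9.

-9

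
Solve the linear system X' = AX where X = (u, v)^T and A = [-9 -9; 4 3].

u(t) = -3C_1e^(-3t) - 3C_2te^(-3t) - C_2e^(-3t), v(t) = 2C_1e^(-3t) + 2C_2te^(-3t) + C_2e^(-3t)

Coefficient matrix A = [[-9, -9], [4, 3]].
Characteristic polynomial det(A - λI) = λ^2 + 6λ + 9 = 0.
Single eigenvalue λ = -3 with algebraic multiplicity 2.
Eigenvector v = (-3,2); generalized eigenvector w with (A-λI)w=v is (-1,1).
General solution: e^(-3t)[C_1·v + C_2·(t·v + w)].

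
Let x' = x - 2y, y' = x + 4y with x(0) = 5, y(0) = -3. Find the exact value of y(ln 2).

A = [[1,-2],[1,4]]; eigenvalues λ = 3, 2.
Eigenvectors: (-1,1) for λ=3, (2,-1) for λ=2.
From the initial condition, c_1 = -1, c_2 = 2.
y(ln 2) = (-1)(2^3)(1) + (2)(2^2)(-1) = -16.

-16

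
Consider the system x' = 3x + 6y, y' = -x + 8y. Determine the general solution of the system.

Coefficient matrix A = [[3, 6], [-1, 8]].
Characteristic polynomial det(A - λI) = λ^2 - 11λ + 30 = 0.
Eigenvalues λ = 6, 5.
For λ=6: (A-λI) row 1 is [-3, 6], so an eigenvector is (2, 1).
For λ=5: (A-λI) row 1 is [-2, 6], so an eigenvector is (3, 1).
General solution: K_1e^(6t)(2,1) + K_2e^(5t)(3,1).

x(t) = 2K_1e^(6t) + 3K_2e^(5t), y(t) = K_1e^(6t) + K_2e^(5t)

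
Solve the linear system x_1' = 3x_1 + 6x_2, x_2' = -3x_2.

x_1(t) = K_1e^(-3t) - K_2e^(3t), x_2(t) = -K_1e^(-3t)

Coefficient matrix A = [[3, 6], [0, -3]].
Characteristic polynomial det(A - λI) = λ^2 - 9 = 0.
Eigenvalues λ = -3, 3.
For λ=-3: (A-λI) row 1 is [6, 6], so an eigenvector is (1, -1).
For λ=3: (A-λI) row 1 is [0, 6], so an eigenvector is (-1, 0).
General solution: K_1e^(-3t)(1,-1) + K_2e^(3t)(-1,0).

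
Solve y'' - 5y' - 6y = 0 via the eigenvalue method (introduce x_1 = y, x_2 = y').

y(t) = K_1e^(-t) + K_2e^(6t)

Let x_1 = y, x_2 = y'. Then x_1' = x_2 and x_2' = 6x_1 + 5x_2.
A = [[0,1],[6,5]]; det(A-λI) = λ^2 - 5λ - 6.
Eigenvalues λ = -1, 6 with eigenvectors (1,-1), (1,6).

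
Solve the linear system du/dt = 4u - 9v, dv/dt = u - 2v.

Coefficient matrix A = [[4, -9], [1, -2]].
Characteristic polynomial det(A - λI) = λ^2 - 2λ + 1 = 0.
Single eigenvalue λ = 1 with algebraic multiplicity 2.
Eigenvector v = (-3,-1); generalized eigenvector w with (A-λI)w=v is (-1,0).
General solution: e^(t)[C_1·v + C_2·(t·v + w)].

u(t) = -3C_1e^(t) - 3C_2te^(t) - C_2e^(t), v(t) = -C_1e^(t) - C_2te^(t)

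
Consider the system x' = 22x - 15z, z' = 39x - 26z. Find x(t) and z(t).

x(t) = K_1e^(-2t)sin(3t) + 2K_1e^(-2t)cos(3t) + 2K_2e^(-2t)sin(3t) - K_2e^(-2t)cos(3t), z(t) = 2K_1e^(-2t)sin(3t) + 3K_1e^(-2t)cos(3t) + 3K_2e^(-2t)sin(3t) - 2K_2e^(-2t)cos(3t)

Coefficient matrix A = [[22, -15], [39, -26]].
Characteristic polynomial det(A - λI) = λ^2 + 4λ + 13 = 0.
Eigenvalues λ = -2 ± 3i (complex conjugate pair).
For λ=-2+3i: an eigenvector is (2,3) - i(1,2) = (2 - i, 3 - 2i).
A real fundamental pair from Re and Im of e^((-2+3i)t)v: X_1 = e^(-2t)(cos(3t)·(2,3) + sin(3t)·(1,2)), X_2 = e^(-2t)(sin(3t)·(2,3) - cos(3t)·(1,2)).
General solution: K_1X_1 + K_2X_2.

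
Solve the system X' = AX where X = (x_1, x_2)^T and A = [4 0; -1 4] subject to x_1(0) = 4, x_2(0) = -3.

Coefficient matrix A = [[4, 0], [-1, 4]].
Characteristic polynomial det(A - λI) = λ^2 - 8λ + 16 = 0.
Single eigenvalue λ = 4 with algebraic multiplicity 2.
Eigenvector v = (0,1); generalized eigenvector w with (A-λI)w=v is (-1,3).
General solution: e^(4t)[K_1·v + K_2·(t·v + w)].
Applying x_1(0)=4, x_2(0)=-3 gives K_1=9, K_2=-4.

x_1(t) = 4e^(4t), x_2(t) = -4te^(4t) - 3e^(4t)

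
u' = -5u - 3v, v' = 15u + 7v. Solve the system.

u(t) = -c_1e^(t)sin(3t) + c_2e^(t)cos(3t), v(t) = 2c_1e^(t)sin(3t) + c_1e^(t)cos(3t) + c_2e^(t)sin(3t) - 2c_2e^(t)cos(3t)

Coefficient matrix A = [[-5, -3], [15, 7]].
Characteristic polynomial det(A - λI) = λ^2 - 2λ + 10 = 0.
Eigenvalues λ = 1 ± 3i (complex conjugate pair).
For λ=1+3i: an eigenvector is (0,1) - i(-1,2) = (0 + i, 1 - 2i).
A real fundamental pair from Re and Im of e^((1+3i)t)v: X_1 = e^(t)(cos(3t)·(0,1) + sin(3t)·(-1,2)), X_2 = e^(t)(sin(3t)·(0,1) - cos(3t)·(-1,2)).
General solution: c_1X_1 + c_2X_2.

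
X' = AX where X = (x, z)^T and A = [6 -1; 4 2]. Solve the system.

x(t) = c_1e^(4t) + c_2te^(4t), z(t) = 2c_1e^(4t) + 2c_2te^(4t) - c_2e^(4t)

Coefficient matrix A = [[6, -1], [4, 2]].
Characteristic polynomial det(A - λI) = λ^2 - 8λ + 16 = 0.
Single eigenvalue λ = 4 with algebraic multiplicity 2.
Eigenvector v = (1,2); generalized eigenvector w with (A-λI)w=v is (0,-1).
General solution: e^(4t)[c_1·v + c_2·(t·v + w)].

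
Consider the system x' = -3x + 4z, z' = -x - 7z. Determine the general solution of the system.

Coefficient matrix A = [[-3, 4], [-1, -7]].
Characteristic polynomial det(A - λI) = λ^2 + 10λ + 25 = 0.
Single eigenvalue λ = -5 with algebraic multiplicity 2.
Eigenvector v = (2,-1); generalized eigenvector w with (A-λI)w=v is (-1,1).
General solution: e^(-5t)[c_1·v + c_2·(t·v + w)].

x(t) = 2c_1e^(-5t) + 2c_2te^(-5t) - c_2e^(-5t), z(t) = -c_1e^(-5t) - c_2te^(-5t) + c_2e^(-5t)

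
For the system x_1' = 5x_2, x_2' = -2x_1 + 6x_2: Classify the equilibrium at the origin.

A = [[0,5],[-2,6]]; det(A-λI) = λ^2 - 6λ + 10.
λ = 3 ± i: positive real part.

unstable spiral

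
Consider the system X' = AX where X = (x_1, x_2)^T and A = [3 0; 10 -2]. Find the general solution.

Coefficient matrix A = [[3, 0], [10, -2]].
Characteristic polynomial det(A - λI) = λ^2 - λ - 6 = 0.
Eigenvalues λ = 3, -2.
For λ=3: (A-λI) row 2 is [10, -5], so an eigenvector is (-1, -2).
For λ=-2: (A-λI) row 1 is [5, 0], so an eigenvector is (0, 1).
General solution: K_1e^(3t)(-1,-2) + K_2e^(-2t)(0,1).

x_1(t) = -K_1e^(3t), x_2(t) = -2K_1e^(3t) + K_2e^(-2t)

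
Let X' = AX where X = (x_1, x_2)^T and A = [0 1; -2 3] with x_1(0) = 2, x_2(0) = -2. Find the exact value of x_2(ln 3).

A = [[0,1],[-2,3]]; eigenvalues λ = 1, 2.
Eigenvectors: (-1,-1) for λ=1, (1,2) for λ=2.
From the initial condition, c_1 = -6, c_2 = -4.
x_2(ln 3) = (-6)(3^1)(-1) + (-4)(3^2)(2) = -54.

-54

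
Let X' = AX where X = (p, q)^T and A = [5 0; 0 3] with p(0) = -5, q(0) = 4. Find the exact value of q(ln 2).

32

A = [[5,0],[0,3]]; eigenvalues λ = 3, 5.
Eigenvectors: (0,-1) for λ=3, (1,0) for λ=5.
From the initial condition, c_1 = -4, c_2 = -5.
q(ln 2) = (-4)(2^3)(-1) + (-5)(2^5)(0) = 32.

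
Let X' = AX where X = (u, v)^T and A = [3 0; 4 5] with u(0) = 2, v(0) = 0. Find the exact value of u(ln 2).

16

A = [[3,0],[4,5]]; eigenvalues λ = 3, 5.
Eigenvectors: (1,-2) for λ=3, (0,1) for λ=5.
From the initial condition, c_1 = 2, c_2 = 4.
u(ln 2) = (2)(2^3)(1) + (4)(2^5)(0) = 16.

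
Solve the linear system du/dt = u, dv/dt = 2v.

u(t) = K_2e^(t), v(t) = -K_1e^(2t)

Coefficient matrix A = [[1, 0], [0, 2]].
Characteristic polynomial det(A - λI) = λ^2 - 3λ + 2 = 0.
Eigenvalues λ = 2, 1.
For λ=2: (A-λI) row 1 is [-1, 0], so an eigenvector is (0, -1).
For λ=1: (A-λI) row 2 is [0, 1], so an eigenvector is (1, 0).
General solution: K_1e^(2t)(0,-1) + K_2e^(t)(1,0).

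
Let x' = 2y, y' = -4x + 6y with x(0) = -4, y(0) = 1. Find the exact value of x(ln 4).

A = [[0,2],[-4,6]]; eigenvalues λ = 2, 4.
Eigenvectors: (-1,-1) for λ=2, (1,2) for λ=4.
From the initial condition, c_1 = 9, c_2 = 5.
x(ln 4) = (9)(4^2)(-1) + (5)(4^4)(1) = 1136.

1136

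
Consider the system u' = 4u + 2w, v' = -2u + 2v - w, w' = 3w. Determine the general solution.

u(t) = C_1e^(4t) - 2C_2e^(3t), v(t) = -C_1e^(4t) + 3C_2e^(3t) + C_3e^(2t), w(t) = C_2e^(3t)

Coefficient matrix A = [[4, 0, 2], [-2, 2, -1], [0, 0, 3]].
det(A - λI) = 0 gives eigenvalues λ = 4, 3, 2.
For λ=4: eigenvector (1,-1,0).
For λ=3: eigenvector (-2,3,1).
For λ=2: eigenvector (0,1,0).
General solution: C_1e^(4t)(1,-1,0) + C_2e^(3t)(-2,3,1) + C_3e^(2t)(0,1,0).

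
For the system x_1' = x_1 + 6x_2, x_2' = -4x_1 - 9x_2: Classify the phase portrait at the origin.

A = [[1,6],[-4,-9]]; det(A-λI) = λ^2 + 8λ + 15.
λ = -3, -5: both negative.

stable node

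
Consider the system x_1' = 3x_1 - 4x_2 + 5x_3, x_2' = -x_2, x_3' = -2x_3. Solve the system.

Coefficient matrix A = [[3, -4, 5], [0, -1, 0], [0, 0, -2]].
det(A - λI) = 0 gives eigenvalues λ = 3, -1, -2.
For λ=3: eigenvector (1,0,0).
For λ=-1: eigenvector (1,1,0).
For λ=-2: eigenvector (-1,0,1).
General solution: C_1e^(3t)(1,0,0) + C_2e^(-t)(1,1,0) + C_3e^(-2t)(-1,0,1).

x_1(t) = C_1e^(3t) + C_2e^(-t) - C_3e^(-2t), x_2(t) = C_2e^(-t), x_3(t) = C_3e^(-2t)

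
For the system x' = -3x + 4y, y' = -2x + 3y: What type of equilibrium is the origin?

saddle

A = [[-3,4],[-2,3]]; det(A-λI) = λ^2 - 1.
λ = 1, -1: opposite signs.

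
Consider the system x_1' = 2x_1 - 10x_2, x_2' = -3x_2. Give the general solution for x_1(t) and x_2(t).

x_1(t) = -K_1e^(2t) + 2K_2e^(-3t), x_2(t) = K_2e^(-3t)

Coefficient matrix A = [[2, -10], [0, -3]].
Characteristic polynomial det(A - λI) = λ^2 + λ - 6 = 0.
Eigenvalues λ = 2, -3.
For λ=2: (A-λI) row 1 is [0, -10], so an eigenvector is (-1, 0).
For λ=-3: (A-λI) row 1 is [5, -10], so an eigenvector is (2, 1).
General solution: K_1e^(2t)(-1,0) + K_2e^(-3t)(2,1).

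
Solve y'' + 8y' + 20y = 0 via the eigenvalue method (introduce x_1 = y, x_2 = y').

Let x_1 = y, x_2 = y'. Then x_1' = x_2 and x_2' = -20x_1 - 8x_2.
A = [[0,1],[-20,-8]]; det(A-λI) = λ^2 + 8λ + 20.
Eigenvalues λ = -4 ± 2i.

y(t) = C_1e^(-4t)cos(2t) + C_2e^(-4t)sin(2t)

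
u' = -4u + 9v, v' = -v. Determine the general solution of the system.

u(t) = C_1e^(-4t) - 3C_2e^(-t), v(t) = -C_2e^(-t)

Coefficient matrix A = [[-4, 9], [0, -1]].
Characteristic polynomial det(A - λI) = λ^2 + 5λ + 4 = 0.
Eigenvalues λ = -4, -1.
For λ=-4: (A-λI) row 1 is [0, 9], so an eigenvector is (1, 0).
For λ=-1: (A-λI) row 1 is [-3, 9], so an eigenvector is (-3, -1).
General solution: C_1e^(-4t)(1,0) + C_2e^(-t)(-3,-1).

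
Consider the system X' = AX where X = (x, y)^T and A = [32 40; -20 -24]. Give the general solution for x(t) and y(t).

x(t) = 3K_1e^(4t)sin(4t) - K_1e^(4t)cos(4t) - K_2e^(4t)sin(4t) - 3K_2e^(4t)cos(4t), y(t) = -2K_1e^(4t)sin(4t) + K_1e^(4t)cos(4t) + K_2e^(4t)sin(4t) + 2K_2e^(4t)cos(4t)

Coefficient matrix A = [[32, 40], [-20, -24]].
Characteristic polynomial det(A - λI) = λ^2 - 8λ + 32 = 0.
Eigenvalues λ = 4 ± 4i (complex conjugate pair).
For λ=4+4i: an eigenvector is (-1,1) - i(3,-2) = (-1 - 3i, 1 + 2i).
A real fundamental pair from Re and Im of e^((4+4i)t)v: X_1 = e^(4t)(cos(4t)·(-1,1) + sin(4t)·(3,-2)), X_2 = e^(4t)(sin(4t)·(-1,1) - cos(4t)·(3,-2)).
General solution: K_1X_1 + K_2X_2.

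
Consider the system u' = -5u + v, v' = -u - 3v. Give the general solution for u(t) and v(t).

u(t) = -K_1e^(-4t) - K_2te^(-4t) + 3K_2e^(-4t), v(t) = -K_1e^(-4t) - K_2te^(-4t) + 2K_2e^(-4t)

Coefficient matrix A = [[-5, 1], [-1, -3]].
Characteristic polynomial det(A - λI) = λ^2 + 8λ + 16 = 0.
Single eigenvalue λ = -4 with algebraic multiplicity 2.
Eigenvector v = (-1,-1); generalized eigenvector w with (A-λI)w=v is (3,2).
General solution: e^(-4t)[K_1·v + K_2·(t·v + w)].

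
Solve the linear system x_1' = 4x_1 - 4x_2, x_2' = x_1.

Coefficient matrix A = [[4, -4], [1, 0]].
Characteristic polynomial det(A - λI) = λ^2 - 4λ + 4 = 0.
Single eigenvalue λ = 2 with algebraic multiplicity 2.
Eigenvector v = (2,1); generalized eigenvector w with (A-λI)w=v is (3,1).
General solution: e^(2t)[K_1·v + K_2·(t·v + w)].

x_1(t) = 2K_1e^(2t) + 2K_2te^(2t) + 3K_2e^(2t), x_2(t) = K_1e^(2t) + K_2te^(2t) + K_2e^(2t)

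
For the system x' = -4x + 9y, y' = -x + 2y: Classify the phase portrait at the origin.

stable improper node

A = [[-4,9],[-1,2]]; det(A-λI) = λ^2 + 2λ + 1.
repeated λ = -1 with a single eigenvector.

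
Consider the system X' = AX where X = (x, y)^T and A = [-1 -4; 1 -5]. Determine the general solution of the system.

x(t) = -2c_1e^(-3t) - 2c_2te^(-3t) + 3c_2e^(-3t), y(t) = -c_1e^(-3t) - c_2te^(-3t) + 2c_2e^(-3t)

Coefficient matrix A = [[-1, -4], [1, -5]].
Characteristic polynomial det(A - λI) = λ^2 + 6λ + 9 = 0.
Single eigenvalue λ = -3 with algebraic multiplicity 2.
Eigenvector v = (-2,-1); generalized eigenvector w with (A-λI)w=v is (3,2).
General solution: e^(-3t)[c_1·v + c_2·(t·v + w)].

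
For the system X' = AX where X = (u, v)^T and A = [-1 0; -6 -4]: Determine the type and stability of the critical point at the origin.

A = [[-1,0],[-6,-4]]; det(A-λI) = λ^2 + 5λ + 4.
λ = -4, -1: both negative.

stable node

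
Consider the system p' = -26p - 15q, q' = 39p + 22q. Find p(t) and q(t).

p(t) = -2K_1e^(-2t)sin(3t) - K_1e^(-2t)cos(3t) - K_2e^(-2t)sin(3t) + 2K_2e^(-2t)cos(3t), q(t) = 3K_1e^(-2t)sin(3t) + 2K_1e^(-2t)cos(3t) + 2K_2e^(-2t)sin(3t) - 3K_2e^(-2t)cos(3t)

Coefficient matrix A = [[-26, -15], [39, 22]].
Characteristic polynomial det(A - λI) = λ^2 + 4λ + 13 = 0.
Eigenvalues λ = -2 ± 3i (complex conjugate pair).
For λ=-2+3i: an eigenvector is (-1,2) - i(-2,3) = (-1 + 2i, 2 - 3i).
A real fundamental pair from Re and Im of e^((-2+3i)t)v: X_1 = e^(-2t)(cos(3t)·(-1,2) + sin(3t)·(-2,3)), X_2 = e^(-2t)(sin(3t)·(-1,2) - cos(3t)·(-2,3)).
General solution: K_1X_1 + K_2X_2.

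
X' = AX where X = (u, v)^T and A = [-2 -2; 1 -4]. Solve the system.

u(t) = c_1e^(-3t)sin(t) - c_1e^(-3t)cos(t) - c_2e^(-3t)sin(t) - c_2e^(-3t)cos(t), v(t) = -c_1e^(-3t)cos(t) - c_2e^(-3t)sin(t)

Coefficient matrix A = [[-2, -2], [1, -4]].
Characteristic polynomial det(A - λI) = λ^2 + 6λ + 10 = 0.
Eigenvalues λ = -3 ± i (complex conjugate pair).
For λ=-3+i: an eigenvector is (-1,-1) - i(1,0) = (-1 - i, -1).
A real fundamental pair from Re and Im of e^((-3+i)t)v: X_1 = e^(-3t)(cos(t)·(-1,-1) + sin(t)·(1,0)), X_2 = e^(-3t)(sin(t)·(-1,-1) - cos(t)·(1,0)).
General solution: c_1X_1 + c_2X_2.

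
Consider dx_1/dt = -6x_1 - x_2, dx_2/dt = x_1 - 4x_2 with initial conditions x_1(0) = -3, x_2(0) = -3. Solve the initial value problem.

x_1(t) = 6te^(-5t) - 3e^(-5t), x_2(t) = -6te^(-5t) - 3e^(-5t)

Coefficient matrix A = [[-6, -1], [1, -4]].
Characteristic polynomial det(A - λI) = λ^2 + 10λ + 25 = 0.
Single eigenvalue λ = -5 with algebraic multiplicity 2.
Eigenvector v = (-1,1); generalized eigenvector w with (A-λI)w=v is (0,1).
General solution: e^(-5t)[C_1·v + C_2·(t·v + w)].
Applying x_1(0)=-3, x_2(0)=-3 gives C_1=3, C_2=-6.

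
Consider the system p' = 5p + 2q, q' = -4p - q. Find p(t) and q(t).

Coefficient matrix A = [[5, 2], [-4, -1]].
Characteristic polynomial det(A - λI) = λ^2 - 4λ + 3 = 0.
Eigenvalues λ = 1, 3.
For λ=1: (A-λI) row 1 is [4, 2], so an eigenvector is (-1, 2).
For λ=3: (A-λI) row 1 is [2, 2], so an eigenvector is (-1, 1).
General solution: K_1e^(t)(-1,2) + K_2e^(3t)(-1,1).

p(t) = -K_1e^(t) - K_2e^(3t), q(t) = 2K_1e^(t) + K_2e^(3t)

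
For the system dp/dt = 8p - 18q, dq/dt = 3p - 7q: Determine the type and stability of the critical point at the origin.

A = [[8,-18],[3,-7]]; det(A-λI) = λ^2 - λ - 2.
λ = 2, -1: opposite signs.

saddle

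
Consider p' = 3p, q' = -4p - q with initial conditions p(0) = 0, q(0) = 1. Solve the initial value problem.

p(t) = 0, q(t) = e^(-t)

Coefficient matrix A = [[3, 0], [-4, -1]].
Characteristic polynomial det(A - λI) = λ^2 - 2λ - 3 = 0.
Eigenvalues λ = 3, -1.
For λ=3: (A-λI) row 2 is [-4, -4], so an eigenvector is (1, -1).
For λ=-1: (A-λI) row 1 is [4, 0], so an eigenvector is (0, -1).
General solution: K_1e^(3t)(1,-1) + K_2e^(-t)(0,-1).
Applying p(0)=0, q(0)=1 gives K_1=0, K_2=-1.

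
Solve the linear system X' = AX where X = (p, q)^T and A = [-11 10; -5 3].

Coefficient matrix A = [[-11, 10], [-5, 3]].
Characteristic polynomial det(A - λI) = λ^2 + 8λ + 17 = 0.
Eigenvalues λ = -4 ± i (complex conjugate pair).
For λ=-4+i: an eigenvector is (3,2) - i(-1,-1) = (3 + i, 2 + i).
A real fundamental pair from Re and Im of e^((-4+i)t)v: X_1 = e^(-4t)(cos(t)·(3,2) + sin(t)·(-1,-1)), X_2 = e^(-4t)(sin(t)·(3,2) - cos(t)·(-1,-1)).
General solution: C_1X_1 + C_2X_2.

p(t) = -C_1e^(-4t)sin(t) + 3C_1e^(-4t)cos(t) + 3C_2e^(-4t)sin(t) + C_2e^(-4t)cos(t), q(t) = -C_1e^(-4t)sin(t) + 2C_1e^(-4t)cos(t) + 2C_2e^(-4t)sin(t) + C_2e^(-4t)cos(t)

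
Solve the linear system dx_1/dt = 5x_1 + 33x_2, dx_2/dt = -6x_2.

x_1(t) = -K_1e^(5t) - 3K_2e^(-6t), x_2(t) = K_2e^(-6t)

Coefficient matrix A = [[5, 33], [0, -6]].
Characteristic polynomial det(A - λI) = λ^2 + λ - 30 = 0.
Eigenvalues λ = 5, -6.
For λ=5: (A-λI) row 1 is [0, 33], so an eigenvector is (-1, 0).
For λ=-6: (A-λI) row 1 is [11, 33], so an eigenvector is (-3, 1).
General solution: K_1e^(5t)(-1,0) + K_2e^(-6t)(-3,1).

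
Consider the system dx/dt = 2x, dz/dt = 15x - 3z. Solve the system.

x(t) = K_1e^(2t), z(t) = 3K_1e^(2t) - K_2e^(-3t)

Coefficient matrix A = [[2, 0], [15, -3]].
Characteristic polynomial det(A - λI) = λ^2 + λ - 6 = 0.
Eigenvalues λ = 2, -3.
For λ=2: (A-λI) row 2 is [15, -5], so an eigenvector is (1, 3).
For λ=-3: (A-λI) row 1 is [5, 0], so an eigenvector is (0, -1).
General solution: K_1e^(2t)(1,3) + K_2e^(-3t)(0,-1).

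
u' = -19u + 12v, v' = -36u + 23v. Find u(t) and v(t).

u(t) = -C_1e^(5t) + 2C_2e^(-t), v(t) = -2C_1e^(5t) + 3C_2e^(-t)

Coefficient matrix A = [[-19, 12], [-36, 23]].
Characteristic polynomial det(A - λI) = λ^2 - 4λ - 5 = 0.
Eigenvalues λ = 5, -1.
For λ=5: (A-λI) row 1 is [-24, 12], so an eigenvector is (-1, -2).
For λ=-1: (A-λI) row 1 is [-18, 12], so an eigenvector is (2, 3).
General solution: C_1e^(5t)(-1,-2) + C_2e^(-t)(2,3).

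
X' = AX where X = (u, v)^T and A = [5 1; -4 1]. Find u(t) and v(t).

u(t) = -c_1e^(3t) - c_2te^(3t) - 2c_2e^(3t), v(t) = 2c_1e^(3t) + 2c_2te^(3t) + 3c_2e^(3t)

Coefficient matrix A = [[5, 1], [-4, 1]].
Characteristic polynomial det(A - λI) = λ^2 - 6λ + 9 = 0.
Single eigenvalue λ = 3 with algebraic multiplicity 2.
Eigenvector v = (-1,2); generalized eigenvector w with (A-λI)w=v is (-2,3).
General solution: e^(3t)[c_1·v + c_2·(t·v + w)].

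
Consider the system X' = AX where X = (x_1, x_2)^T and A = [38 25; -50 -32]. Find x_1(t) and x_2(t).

x_1(t) = K_1e^(3t)sin(5t) - 2K_1e^(3t)cos(5t) - 2K_2e^(3t)sin(5t) - K_2e^(3t)cos(5t), x_2(t) = -K_1e^(3t)sin(5t) + 3K_1e^(3t)cos(5t) + 3K_2e^(3t)sin(5t) + K_2e^(3t)cos(5t)

Coefficient matrix A = [[38, 25], [-50, -32]].
Characteristic polynomial det(A - λI) = λ^2 - 6λ + 34 = 0.
Eigenvalues λ = 3 ± 5i (complex conjugate pair).
For λ=3+5i: an eigenvector is (-2,3) - i(1,-1) = (-2 - i, 3 + i).
A real fundamental pair from Re and Im of e^((3+5i)t)v: X_1 = e^(3t)(cos(5t)·(-2,3) + sin(5t)·(1,-1)), X_2 = e^(3t)(sin(5t)·(-2,3) - cos(5t)·(1,-1)).
General solution: K_1X_1 + K_2X_2.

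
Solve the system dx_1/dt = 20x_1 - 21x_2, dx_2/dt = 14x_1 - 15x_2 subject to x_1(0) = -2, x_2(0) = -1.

Coefficient matrix A = [[20, -21], [14, -15]].
Characteristic polynomial det(A - λI) = λ^2 - 5λ - 6 = 0.
Eigenvalues λ = 6, -1.
For λ=6: (A-λI) row 1 is [14, -21], so an eigenvector is (-3, -2).
For λ=-1: (A-λI) row 1 is [21, -21], so an eigenvector is (1, 1).
General solution: c_1e^(6t)(-3,-2) + c_2e^(-t)(1,1).
Applying x_1(0)=-2, x_2(0)=-1 gives c_1=1, c_2=1.

x_1(t) = -3e^(6t) + e^(-t), x_2(t) = -2e^(6t) + e^(-t)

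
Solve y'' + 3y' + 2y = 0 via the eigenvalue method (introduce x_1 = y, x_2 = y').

Let x_1 = y, x_2 = y'. Then x_1' = x_2 and x_2' = -2x_1 - 3x_2.
A = [[0,1],[-2,-3]]; det(A-λI) = λ^2 + 3λ + 2.
Eigenvalues λ = -2, -1 with eigenvectors (1,-2), (1,-1).

y(t) = K_1e^(-2t) + K_2e^(-t)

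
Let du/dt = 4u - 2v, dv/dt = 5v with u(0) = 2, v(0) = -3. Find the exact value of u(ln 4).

5120

A = [[4,-2],[0,5]]; eigenvalues λ = 4, 5.
Eigenvectors: (1,0) for λ=4, (2,-1) for λ=5.
From the initial condition, c_1 = -4, c_2 = 3.
u(ln 4) = (-4)(4^4)(1) + (3)(4^5)(2) = 5120.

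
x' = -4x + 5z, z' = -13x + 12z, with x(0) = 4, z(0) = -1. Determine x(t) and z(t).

x(t) = -37e^(4t)sin(t) + 4e^(4t)cos(t), z(t) = -60e^(4t)sin(t) - e^(4t)cos(t)

Coefficient matrix A = [[-4, 5], [-13, 12]].
Characteristic polynomial det(A - λI) = λ^2 - 8λ + 17 = 0.
Eigenvalues λ = 4 ± i (complex conjugate pair).
For λ=4+i: an eigenvector is (-1,-2) - i(-2,-3) = (-1 + 2i, -2 + 3i).
A real fundamental pair from Re and Im of e^((4+i)t)v: X_1 = e^(4t)(cos(t)·(-1,-2) + sin(t)·(-2,-3)), X_2 = e^(4t)(sin(t)·(-1,-2) - cos(t)·(-2,-3)).
General solution: c_1X_1 + c_2X_2.
Applying x(0)=4, z(0)=-1 gives c_1=14, c_2=9.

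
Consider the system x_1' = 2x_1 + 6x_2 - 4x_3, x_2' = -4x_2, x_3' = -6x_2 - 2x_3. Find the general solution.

Coefficient matrix A = [[2, 6, -4], [0, -4, 0], [0, -6, -2]].
det(A - λI) = 0 gives eigenvalues λ = 2, -4, -2.
For λ=2: eigenvector (1,0,0).
For λ=-4: eigenvector (1,1,3).
For λ=-2: eigenvector (1,0,1).
General solution: K_1e^(2t)(1,0,0) + K_2e^(-4t)(1,1,3) + K_3e^(-2t)(1,0,1).

x_1(t) = K_1e^(2t) + K_2e^(-4t) + K_3e^(-2t), x_2(t) = K_2e^(-4t), x_3(t) = 3K_2e^(-4t) + K_3e^(-2t)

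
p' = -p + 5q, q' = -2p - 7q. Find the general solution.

p(t) = -2K_1e^(-4t)sin(t) + K_1e^(-4t)cos(t) + K_2e^(-4t)sin(t) + 2K_2e^(-4t)cos(t), q(t) = K_1e^(-4t)sin(t) - K_1e^(-4t)cos(t) - K_2e^(-4t)sin(t) - K_2e^(-4t)cos(t)

Coefficient matrix A = [[-1, 5], [-2, -7]].
Characteristic polynomial det(A - λI) = λ^2 + 8λ + 17 = 0.
Eigenvalues λ = -4 ± i (complex conjugate pair).
For λ=-4+i: an eigenvector is (1,-1) - i(-2,1) = (1 + 2i, -1 - i).
A real fundamental pair from Re and Im of e^((-4+i)t)v: X_1 = e^(-4t)(cos(t)·(1,-1) + sin(t)·(-2,1)), X_2 = e^(-4t)(sin(t)·(1,-1) - cos(t)·(-2,1)).
General solution: K_1X_1 + K_2X_2.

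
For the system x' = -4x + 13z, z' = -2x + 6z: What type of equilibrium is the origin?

unstable spiral

A = [[-4,13],[-2,6]]; det(A-λI) = λ^2 - 2λ + 2.
λ = 1 ± i: positive real part.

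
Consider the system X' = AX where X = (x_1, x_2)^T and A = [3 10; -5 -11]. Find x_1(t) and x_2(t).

Coefficient matrix A = [[3, 10], [-5, -11]].
Characteristic polynomial det(A - λI) = λ^2 + 8λ + 17 = 0.
Eigenvalues λ = -4 ± i (complex conjugate pair).
For λ=-4+i: an eigenvector is (-1,1) - i(3,-2) = (-1 - 3i, 1 + 2i).
A real fundamental pair from Re and Im of e^((-4+i)t)v: X_1 = e^(-4t)(cos(t)·(-1,1) + sin(t)·(3,-2)), X_2 = e^(-4t)(sin(t)·(-1,1) - cos(t)·(3,-2)).
General solution: C_1X_1 + C_2X_2.

x_1(t) = 3C_1e^(-4t)sin(t) - C_1e^(-4t)cos(t) - C_2e^(-4t)sin(t) - 3C_2e^(-4t)cos(t), x_2(t) = -2C_1e^(-4t)sin(t) + C_1e^(-4t)cos(t) + C_2e^(-4t)sin(t) + 2C_2e^(-4t)cos(t)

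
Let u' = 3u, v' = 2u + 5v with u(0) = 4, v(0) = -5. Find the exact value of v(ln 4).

-1280

A = [[3,0],[2,5]]; eigenvalues λ = 5, 3.
Eigenvectors: (0,-1) for λ=5, (1,-1) for λ=3.
From the initial condition, c_1 = 1, c_2 = 4.
v(ln 4) = (1)(4^5)(-1) + (4)(4^3)(-1) = -1280.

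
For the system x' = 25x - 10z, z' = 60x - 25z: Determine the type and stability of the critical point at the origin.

saddle

A = [[25,-10],[60,-25]]; det(A-λI) = λ^2 - 25.
λ = 5, -5: opposite signs.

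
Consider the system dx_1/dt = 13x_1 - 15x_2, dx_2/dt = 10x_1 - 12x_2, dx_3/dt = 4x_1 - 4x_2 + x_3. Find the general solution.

x_1(t) = 3C_1e^(3t) + C_2e^(-2t), x_2(t) = 2C_1e^(3t) + C_2e^(-2t), x_3(t) = 2C_1e^(3t) + C_3e^(t)

Coefficient matrix A = [[13, -15, 0], [10, -12, 0], [4, -4, 1]].
det(A - λI) = 0 gives eigenvalues λ = 3, -2, 1.
For λ=3: eigenvector (3,2,2).
For λ=-2: eigenvector (1,1,0).
For λ=1: eigenvector (0,0,1).
General solution: C_1e^(3t)(3,2,2) + C_2e^(-2t)(1,1,0) + C_3e^(t)(0,0,1).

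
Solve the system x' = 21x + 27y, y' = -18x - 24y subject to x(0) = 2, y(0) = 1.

x(t) = 9e^(3t) - 7e^(-6t), y(t) = -6e^(3t) + 7e^(-6t)

Coefficient matrix A = [[21, 27], [-18, -24]].
Characteristic polynomial det(A - λI) = λ^2 + 3λ - 18 = 0.
Eigenvalues λ = 3, -6.
For λ=3: (A-λI) row 1 is [18, 27], so an eigenvector is (-3, 2).
For λ=-6: (A-λI) row 1 is [27, 27], so an eigenvector is (-1, 1).
General solution: K_1e^(3t)(-3,2) + K_2e^(-6t)(-1,1).
Applying x(0)=2, y(0)=1 gives K_1=-3, K_2=7.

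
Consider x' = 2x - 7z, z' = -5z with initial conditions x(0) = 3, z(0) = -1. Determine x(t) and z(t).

x(t) = 4e^(2t) - e^(-5t), z(t) = -e^(-5t)

Coefficient matrix A = [[2, -7], [0, -5]].
Characteristic polynomial det(A - λI) = λ^2 + 3λ - 10 = 0.
Eigenvalues λ = -5, 2.
For λ=-5: (A-λI) row 1 is [7, -7], so an eigenvector is (1, 1).
For λ=2: (A-λI) row 1 is [0, -7], so an eigenvector is (-1, 0).
General solution: C_1e^(-5t)(1,1) + C_2e^(2t)(-1,0).
Applying x(0)=3, z(0)=-1 gives C_1=-1, C_2=-4.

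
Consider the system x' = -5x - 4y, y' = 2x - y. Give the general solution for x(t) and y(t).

Coefficient matrix A = [[-5, -4], [2, -1]].
Characteristic polynomial det(A - λI) = λ^2 + 6λ + 13 = 0.
Eigenvalues λ = -3 ± 2i (complex conjugate pair).
For λ=-3+2i: an eigenvector is (1,0) - i(-1,1) = (1 + i, 0 - i).
A real fundamental pair from Re and Im of e^((-3+2i)t)v: X_1 = e^(-3t)(cos(2t)·(1,0) + sin(2t)·(-1,1)), X_2 = e^(-3t)(sin(2t)·(1,0) - cos(2t)·(-1,1)).
General solution: c_1X_1 + c_2X_2.

x(t) = -c_1e^(-3t)sin(2t) + c_1e^(-3t)cos(2t) + c_2e^(-3t)sin(2t) + c_2e^(-3t)cos(2t), y(t) = c_1e^(-3t)sin(2t) - c_2e^(-3t)cos(2t)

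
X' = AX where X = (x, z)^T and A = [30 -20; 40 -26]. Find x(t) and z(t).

Coefficient matrix A = [[30, -20], [40, -26]].
Characteristic polynomial det(A - λI) = λ^2 - 4λ + 20 = 0.
Eigenvalues λ = 2 ± 4i (complex conjugate pair).
For λ=2+4i: an eigenvector is (2,3) - i(-1,-1) = (2 + i, 3 + i).
A real fundamental pair from Re and Im of e^((2+4i)t)v: X_1 = e^(2t)(cos(4t)·(2,3) + sin(4t)·(-1,-1)), X_2 = e^(2t)(sin(4t)·(2,3) - cos(4t)·(-1,-1)).
General solution: c_1X_1 + c_2X_2.

x(t) = -c_1e^(2t)sin(4t) + 2c_1e^(2t)cos(4t) + 2c_2e^(2t)sin(4t) + c_2e^(2t)cos(4t), z(t) = -c_1e^(2t)sin(4t) + 3c_1e^(2t)cos(4t) + 3c_2e^(2t)sin(4t) + c_2e^(2t)cos(4t)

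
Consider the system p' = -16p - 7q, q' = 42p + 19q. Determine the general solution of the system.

Coefficient matrix A = [[-16, -7], [42, 19]].
Characteristic polynomial det(A - λI) = λ^2 - 3λ - 10 = 0.
Eigenvalues λ = 5, -2.
For λ=5: (A-λI) row 1 is [-21, -7], so an eigenvector is (-1, 3).
For λ=-2: (A-λI) row 1 is [-14, -7], so an eigenvector is (-1, 2).
General solution: C_1e^(5t)(-1,3) + C_2e^(-2t)(-1,2).

p(t) = -C_1e^(5t) - C_2e^(-2t), q(t) = 3C_1e^(5t) + 2C_2e^(-2t)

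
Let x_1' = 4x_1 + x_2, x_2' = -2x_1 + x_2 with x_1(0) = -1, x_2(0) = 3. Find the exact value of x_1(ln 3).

A = [[4,1],[-2,1]]; eigenvalues λ = 3, 2.
Eigenvectors: (-1,1) for λ=3, (1,-2) for λ=2.
From the initial condition, c_1 = -1, c_2 = -2.
x_1(ln 3) = (-1)(3^3)(-1) + (-2)(3^2)(1) = 9.

9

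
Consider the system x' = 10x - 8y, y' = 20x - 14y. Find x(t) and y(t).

Coefficient matrix A = [[10, -8], [20, -14]].
Characteristic polynomial det(A - λI) = λ^2 + 4λ + 20 = 0.
Eigenvalues λ = -2 ± 4i (complex conjugate pair).
For λ=-2+4i: an eigenvector is (1,2) - i(-1,-1) = (1 + i, 2 + i).
A real fundamental pair from Re and Im of e^((-2+4i)t)v: X_1 = e^(-2t)(cos(4t)·(1,2) + sin(4t)·(-1,-1)), X_2 = e^(-2t)(sin(4t)·(1,2) - cos(4t)·(-1,-1)).
General solution: c_1X_1 + c_2X_2.

x(t) = -c_1e^(-2t)sin(4t) + c_1e^(-2t)cos(4t) + c_2e^(-2t)sin(4t) + c_2e^(-2t)cos(4t), y(t) = -c_1e^(-2t)sin(4t) + 2c_1e^(-2t)cos(4t) + 2c_2e^(-2t)sin(4t) + c_2e^(-2t)cos(4t)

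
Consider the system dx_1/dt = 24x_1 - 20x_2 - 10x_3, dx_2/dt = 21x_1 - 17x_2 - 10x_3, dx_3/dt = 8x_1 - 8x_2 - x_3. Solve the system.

Coefficient matrix A = [[24, -20, -10], [21, -17, -10], [8, -8, -1]].
det(A - λI) = 0 gives eigenvalues λ = 4, 3, -1.
For λ=4: eigenvector (1,1,0).
For λ=3: eigenvector (0,1,-2).
For λ=-1: eigenvector (2,2,1).
General solution: K_1e^(4t)(1,1,0) + K_2e^(3t)(0,1,-2) + K_3e^(-t)(2,2,1).

x_1(t) = K_1e^(4t) + 2K_3e^(-t), x_2(t) = K_1e^(4t) + K_2e^(3t) + 2K_3e^(-t), x_3(t) = -2K_2e^(3t) + K_3e^(-t)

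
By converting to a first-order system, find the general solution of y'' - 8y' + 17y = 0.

y(t) = K_1e^(4t)cos(t) + K_2e^(4t)sin(t)

Let x_1 = y, x_2 = y'. Then x_1' = x_2 and x_2' = -17x_1 + 8x_2.
A = [[0,1],[-17,8]]; det(A-λI) = λ^2 - 8λ + 17.
Eigenvalues λ = 4 ± i.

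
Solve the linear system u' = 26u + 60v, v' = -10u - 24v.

Coefficient matrix A = [[26, 60], [-10, -24]].
Characteristic polynomial det(A - λI) = λ^2 - 2λ - 24 = 0.
Eigenvalues λ = -4, 6.
For λ=-4: (A-λI) row 1 is [30, 60], so an eigenvector is (2, -1).
For λ=6: (A-λI) row 1 is [20, 60], so an eigenvector is (-3, 1).
General solution: C_1e^(-4t)(2,-1) + C_2e^(6t)(-3,1).

u(t) = 2C_1e^(-4t) - 3C_2e^(6t), v(t) = -C_1e^(-4t) + C_2e^(6t)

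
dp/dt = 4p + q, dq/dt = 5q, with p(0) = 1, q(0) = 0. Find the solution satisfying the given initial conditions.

p(t) = e^(4t), q(t) = 0

Coefficient matrix A = [[4, 1], [0, 5]].
Characteristic polynomial det(A - λI) = λ^2 - 9λ + 20 = 0.
Eigenvalues λ = 5, 4.
For λ=5: (A-λI) row 1 is [-1, 1], so an eigenvector is (-1, -1).
For λ=4: (A-λI) row 1 is [0, 1], so an eigenvector is (1, 0).
General solution: C_1e^(5t)(-1,-1) + C_2e^(4t)(1,0).
Applying p(0)=1, q(0)=0 gives C_1=0, C_2=1.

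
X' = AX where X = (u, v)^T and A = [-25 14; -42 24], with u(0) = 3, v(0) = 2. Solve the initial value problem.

u(t) = -5e^(3t) + 8e^(-4t), v(t) = -10e^(3t) + 12e^(-4t)

Coefficient matrix A = [[-25, 14], [-42, 24]].
Characteristic polynomial det(A - λI) = λ^2 + λ - 12 = 0.
Eigenvalues λ = 3, -4.
For λ=3: (A-λI) row 1 is [-28, 14], so an eigenvector is (-1, -2).
For λ=-4: (A-λI) row 1 is [-21, 14], so an eigenvector is (-2, -3).
General solution: c_1e^(3t)(-1,-2) + c_2e^(-4t)(-2,-3).
Applying u(0)=3, v(0)=2 gives c_1=5, c_2=-4.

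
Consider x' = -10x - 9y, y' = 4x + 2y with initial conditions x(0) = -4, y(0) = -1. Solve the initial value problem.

Coefficient matrix A = [[-10, -9], [4, 2]].
Characteristic polynomial det(A - λI) = λ^2 + 8λ + 16 = 0.
Single eigenvalue λ = -4 with algebraic multiplicity 2.
Eigenvector v = (-3,2); generalized eigenvector w with (A-λI)w=v is (2,-1).
General solution: e^(-4t)[c_1·v + c_2·(t·v + w)].
Applying x(0)=-4, y(0)=-1 gives c_1=-6, c_2=-11.

x(t) = 33te^(-4t) - 4e^(-4t), y(t) = -22te^(-4t) - e^(-4t)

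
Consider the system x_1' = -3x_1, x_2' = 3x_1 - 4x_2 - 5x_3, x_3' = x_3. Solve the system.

Coefficient matrix A = [[-3, 0, 0], [3, -4, -5], [0, 0, 1]].
det(A - λI) = 0 gives eigenvalues λ = -4, -3, 1.
For λ=-4: eigenvector (0,1,0).
For λ=-3: eigenvector (1,3,0).
For λ=1: eigenvector (0,-1,1).
General solution: c_1e^(-4t)(0,1,0) + c_2e^(-3t)(1,3,0) + c_3e^(t)(0,-1,1).

x_1(t) = c_2e^(-3t), x_2(t) = c_1e^(-4t) + 3c_2e^(-3t) - c_3e^(t), x_3(t) = c_3e^(t)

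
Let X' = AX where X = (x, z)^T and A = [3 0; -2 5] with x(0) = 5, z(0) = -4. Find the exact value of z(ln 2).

-248

A = [[3,0],[-2,5]]; eigenvalues λ = 3, 5.
Eigenvectors: (1,1) for λ=3, (0,-1) for λ=5.
From the initial condition, c_1 = 5, c_2 = 9.
z(ln 2) = (5)(2^3)(1) + (9)(2^5)(-1) = -248.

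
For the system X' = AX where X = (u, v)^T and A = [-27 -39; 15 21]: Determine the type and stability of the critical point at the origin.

stable spiral

A = [[-27,-39],[15,21]]; det(A-λI) = λ^2 + 6λ + 18.
λ = -3 ± 3i: negative real part.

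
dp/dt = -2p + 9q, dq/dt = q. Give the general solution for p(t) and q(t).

p(t) = -3K_1e^(t) - K_2e^(-2t), q(t) = -K_1e^(t)

Coefficient matrix A = [[-2, 9], [0, 1]].
Characteristic polynomial det(A - λI) = λ^2 + λ - 2 = 0.
Eigenvalues λ = 1, -2.
For λ=1: (A-λI) row 1 is [-3, 9], so an eigenvector is (-3, -1).
For λ=-2: (A-λI) row 1 is [0, 9], so an eigenvector is (-1, 0).
General solution: K_1e^(t)(-3,-1) + K_2e^(-2t)(-1,0).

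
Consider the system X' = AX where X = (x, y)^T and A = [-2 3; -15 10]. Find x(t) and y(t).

Coefficient matrix A = [[-2, 3], [-15, 10]].
Characteristic polynomial det(A - λI) = λ^2 - 8λ + 25 = 0.
Eigenvalues λ = 4 ± 3i (complex conjugate pair).
For λ=4+3i: an eigenvector is (0,-1) - i(-1,-2) = (0 + i, -1 + 2i).
A real fundamental pair from Re and Im of e^((4+3i)t)v: X_1 = e^(4t)(cos(3t)·(0,-1) + sin(3t)·(-1,-2)), X_2 = e^(4t)(sin(3t)·(0,-1) - cos(3t)·(-1,-2)).
General solution: c_1X_1 + c_2X_2.

x(t) = -c_1e^(4t)sin(3t) + c_2e^(4t)cos(3t), y(t) = -2c_1e^(4t)sin(3t) - c_1e^(4t)cos(3t) - c_2e^(4t)sin(3t) + 2c_2e^(4t)cos(3t)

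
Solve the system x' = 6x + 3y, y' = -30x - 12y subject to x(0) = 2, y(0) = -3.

x(t) = 3e^(-3t)sin(3t) + 2e^(-3t)cos(3t), y(t) = -11e^(-3t)sin(3t) - 3e^(-3t)cos(3t)

Coefficient matrix A = [[6, 3], [-30, -12]].
Characteristic polynomial det(A - λI) = λ^2 + 6λ + 18 = 0.
Eigenvalues λ = -3 ± 3i (complex conjugate pair).
For λ=-3+3i: an eigenvector is (0,-1) - i(-1,3) = (0 + i, -1 - 3i).
A real fundamental pair from Re and Im of e^((-3+3i)t)v: X_1 = e^(-3t)(cos(3t)·(0,-1) + sin(3t)·(-1,3)), X_2 = e^(-3t)(sin(3t)·(0,-1) - cos(3t)·(-1,3)).
General solution: C_1X_1 + C_2X_2.
Applying x(0)=2, y(0)=-3 gives C_1=-3, C_2=2.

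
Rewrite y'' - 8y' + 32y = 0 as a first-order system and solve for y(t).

y(t) = c_1e^(4t)cos(4t) + c_2e^(4t)sin(4t)

Let x_1 = y, x_2 = y'. Then x_1' = x_2 and x_2' = -32x_1 + 8x_2.
A = [[0,1],[-32,8]]; det(A-λI) = λ^2 - 8λ + 32.
Eigenvalues λ = 4 ± 4i.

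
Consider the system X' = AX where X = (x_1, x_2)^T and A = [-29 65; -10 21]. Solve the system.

Coefficient matrix A = [[-29, 65], [-10, 21]].
Characteristic polynomial det(A - λI) = λ^2 + 8λ + 41 = 0.
Eigenvalues λ = -4 ± 5i (complex conjugate pair).
For λ=-4+5i: an eigenvector is (2,1) - i(3,1) = (2 - 3i, 1 - i).
A real fundamental pair from Re and Im of e^((-4+5i)t)v: X_1 = e^(-4t)(cos(5t)·(2,1) + sin(5t)·(3,1)), X_2 = e^(-4t)(sin(5t)·(2,1) - cos(5t)·(3,1)).
General solution: C_1X_1 + C_2X_2.

x_1(t) = 3C_1e^(-4t)sin(5t) + 2C_1e^(-4t)cos(5t) + 2C_2e^(-4t)sin(5t) - 3C_2e^(-4t)cos(5t), x_2(t) = C_1e^(-4t)sin(5t) + C_1e^(-4t)cos(5t) + C_2e^(-4t)sin(5t) - C_2e^(-4t)cos(5t)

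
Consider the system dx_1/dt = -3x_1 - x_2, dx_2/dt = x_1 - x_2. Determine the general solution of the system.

Coefficient matrix A = [[-3, -1], [1, -1]].
Characteristic polynomial det(A - λI) = λ^2 + 4λ + 4 = 0.
Single eigenvalue λ = -2 with algebraic multiplicity 2.
Eigenvector v = (1,-1); generalized eigenvector w with (A-λI)w=v is (-2,1).
General solution: e^(-2t)[C_1·v + C_2·(t·v + w)].

x_1(t) = C_1e^(-2t) + C_2te^(-2t) - 2C_2e^(-2t), x_2(t) = -C_1e^(-2t) - C_2te^(-2t) + C_2e^(-2t)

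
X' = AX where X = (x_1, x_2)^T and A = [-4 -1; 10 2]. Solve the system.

Coefficient matrix A = [[-4, -1], [10, 2]].
Characteristic polynomial det(A - λI) = λ^2 + 2λ + 2 = 0.
Eigenvalues λ = -1 ± i (complex conjugate pair).
For λ=-1+i: an eigenvector is (-1,3) - i(0,-1) = (-1, 3 + i).
A real fundamental pair from Re and Im of e^((-1+i)t)v: X_1 = e^(-t)(cos(t)·(-1,3) + sin(t)·(0,-1)), X_2 = e^(-t)(sin(t)·(-1,3) - cos(t)·(0,-1)).
General solution: C_1X_1 + C_2X_2.

x_1(t) = -C_1e^(-t)cos(t) - C_2e^(-t)sin(t), x_2(t) = -C_1e^(-t)sin(t) + 3C_1e^(-t)cos(t) + 3C_2e^(-t)sin(t) + C_2e^(-t)cos(t)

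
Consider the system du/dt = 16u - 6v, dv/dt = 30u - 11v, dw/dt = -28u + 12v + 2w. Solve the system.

Coefficient matrix A = [[16, -6, 0], [30, -11, 0], [-28, 12, 2]].
det(A - λI) = 0 gives eigenvalues λ = 4, 2, 1.
For λ=4: eigenvector (1,2,-2).
For λ=2: eigenvector (0,0,1).
For λ=1: eigenvector (2,5,-4).
General solution: C_1e^(4t)(1,2,-2) + C_2e^(2t)(0,0,1) + C_3e^(t)(2,5,-4).

u(t) = C_1e^(4t) + 2C_3e^(t), v(t) = 2C_1e^(4t) + 5C_3e^(t), w(t) = -2C_1e^(4t) + C_2e^(2t) - 4C_3e^(t)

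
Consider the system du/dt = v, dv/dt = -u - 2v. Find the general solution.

Coefficient matrix A = [[0, 1], [-1, -2]].
Characteristic polynomial det(A - λI) = λ^2 + 2λ + 1 = 0.
Single eigenvalue λ = -1 with algebraic multiplicity 2.
Eigenvector v = (-1,1); generalized eigenvector w with (A-λI)w=v is (-3,2).
General solution: e^(-t)[K_1·v + K_2·(t·v + w)].

u(t) = -K_1e^(-t) - K_2te^(-t) - 3K_2e^(-t), v(t) = K_1e^(-t) + K_2te^(-t) + 2K_2e^(-t)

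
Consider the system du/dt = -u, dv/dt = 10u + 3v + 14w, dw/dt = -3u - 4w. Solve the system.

u(t) = c_2e^(-t), v(t) = c_1e^(3t) + c_2e^(-t) - 2c_3e^(-4t), w(t) = -c_2e^(-t) + c_3e^(-4t)

Coefficient matrix A = [[-1, 0, 0], [10, 3, 14], [-3, 0, -4]].
det(A - λI) = 0 gives eigenvalues λ = 3, -1, -4.
For λ=3: eigenvector (0,1,0).
For λ=-1: eigenvector (1,1,-1).
For λ=-4: eigenvector (0,-2,1).
General solution: c_1e^(3t)(0,1,0) + c_2e^(-t)(1,1,-1) + c_3e^(-4t)(0,-2,1).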